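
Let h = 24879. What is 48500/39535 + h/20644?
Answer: 396965053/163232108 ≈ 2.4319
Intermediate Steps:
48500/39535 + h/20644 = 48500/39535 + 24879/20644 = 48500*(1/39535) + 24879*(1/20644) = 9700/7907 + 24879/20644 = 396965053/163232108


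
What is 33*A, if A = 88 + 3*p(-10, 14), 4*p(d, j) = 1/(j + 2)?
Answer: 185955/64 ≈ 2905.5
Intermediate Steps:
p(d, j) = 1/(4*(2 + j)) (p(d, j) = 1/(4*(j + 2)) = 1/(4*(2 + j)))
A = 5635/64 (A = 88 + 3*(1/(4*(2 + 14))) = 88 + 3*((¼)/16) = 88 + 3*((¼)*(1/16)) = 88 + 3*(1/64) = 88 + 3/64 = 5635/64 ≈ 88.047)
33*A = 33*(5635/64) = 185955/64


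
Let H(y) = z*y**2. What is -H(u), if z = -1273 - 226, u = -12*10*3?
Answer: 194270400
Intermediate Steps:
u = -360 (u = -120*3 = -360)
z = -1499
H(y) = -1499*y**2
-H(u) = -(-1499)*(-360)**2 = -(-1499)*129600 = -1*(-194270400) = 194270400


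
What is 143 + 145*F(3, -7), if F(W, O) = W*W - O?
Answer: 2463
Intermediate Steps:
F(W, O) = W² - O
143 + 145*F(3, -7) = 143 + 145*(3² - 1*(-7)) = 143 + 145*(9 + 7) = 143 + 145*16 = 143 + 2320 = 2463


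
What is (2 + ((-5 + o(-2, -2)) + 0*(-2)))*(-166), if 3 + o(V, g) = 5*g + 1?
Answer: 2490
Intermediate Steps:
o(V, g) = -2 + 5*g (o(V, g) = -3 + (5*g + 1) = -3 + (1 + 5*g) = -2 + 5*g)
(2 + ((-5 + o(-2, -2)) + 0*(-2)))*(-166) = (2 + ((-5 + (-2 + 5*(-2))) + 0*(-2)))*(-166) = (2 + ((-5 + (-2 - 10)) + 0))*(-166) = (2 + ((-5 - 12) + 0))*(-166) = (2 + (-17 + 0))*(-166) = (2 - 17)*(-166) = -15*(-166) = 2490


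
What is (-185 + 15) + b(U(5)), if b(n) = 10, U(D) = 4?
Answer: -160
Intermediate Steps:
(-185 + 15) + b(U(5)) = (-185 + 15) + 10 = -170 + 10 = -160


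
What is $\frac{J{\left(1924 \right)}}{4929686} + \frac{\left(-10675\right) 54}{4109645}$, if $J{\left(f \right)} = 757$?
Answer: $- \frac{9622394893}{68675455666} \approx -0.14011$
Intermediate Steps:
$\frac{J{\left(1924 \right)}}{4929686} + \frac{\left(-10675\right) 54}{4109645} = \frac{757}{4929686} + \frac{\left(-10675\right) 54}{4109645} = 757 \cdot \frac{1}{4929686} - \frac{115290}{821929} = \frac{757}{4929686} - \frac{115290}{821929} = - \frac{9622394893}{68675455666}$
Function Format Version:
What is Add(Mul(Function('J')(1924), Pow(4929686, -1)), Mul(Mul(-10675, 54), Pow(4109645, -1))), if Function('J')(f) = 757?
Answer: Rational(-9622394893, 68675455666) ≈ -0.14011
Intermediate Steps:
Add(Mul(Function('J')(1924), Pow(4929686, -1)), Mul(Mul(-10675, 54), Pow(4109645, -1))) = Add(Mul(757, Pow(4929686, -1)), Mul(Mul(-10675, 54), Pow(4109645, -1))) = Add(Mul(757, Rational(1, 4929686)), Mul(-576450, Rational(1, 4109645))) = Add(Rational(757, 4929686), Rational(-115290, 821929)) = Rational(-9622394893, 68675455666)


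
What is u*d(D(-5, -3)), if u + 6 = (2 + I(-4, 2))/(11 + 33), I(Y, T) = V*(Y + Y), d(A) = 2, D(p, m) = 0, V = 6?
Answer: -155/11 ≈ -14.091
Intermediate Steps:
I(Y, T) = 12*Y (I(Y, T) = 6*(Y + Y) = 6*(2*Y) = 12*Y)
u = -155/22 (u = -6 + (2 + 12*(-4))/(11 + 33) = -6 + (2 - 48)/44 = -6 - 46*1/44 = -6 - 23/22 = -155/22 ≈ -7.0455)
u*d(D(-5, -3)) = -155/22*2 = -155/11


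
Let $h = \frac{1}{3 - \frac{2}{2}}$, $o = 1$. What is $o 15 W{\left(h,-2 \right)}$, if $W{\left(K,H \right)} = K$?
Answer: $\frac{15}{2} \approx 7.5$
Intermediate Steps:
$h = \frac{1}{2}$ ($h = \frac{1}{3 - 1} = \frac{1}{2} \approx 0.5$)
$o 15 W{\left(h,-2 \right)} = 1 \cdot 15 \cdot \frac{1}{2} = 15 \cdot \frac{1}{2} = \frac{15}{2}$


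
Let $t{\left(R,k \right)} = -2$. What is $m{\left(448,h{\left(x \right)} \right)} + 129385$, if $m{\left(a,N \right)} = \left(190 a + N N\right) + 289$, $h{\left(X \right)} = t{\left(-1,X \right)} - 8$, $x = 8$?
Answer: $214894$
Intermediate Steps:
$h{\left(X \right)} = -10$ ($h{\left(X \right)} = -2 - 8 = -10$)
$m{\left(a,N \right)} = 289 + N^{2} + 190 a$ ($m{\left(a,N \right)} = \left(190 a + N^{2}\right) + 289 = \left(N^{2} + 190 a\right) + 289 = 289 + N^{2} + 190 a$)
$m{\left(448,h{\left(x \right)} \right)} + 129385 = \left(289 + \left(-10\right)^{2} + 190 \cdot 448\right) + 129385 = \left(289 + 100 + 85120\right) + 129385 = 85509 + 129385 = 214894$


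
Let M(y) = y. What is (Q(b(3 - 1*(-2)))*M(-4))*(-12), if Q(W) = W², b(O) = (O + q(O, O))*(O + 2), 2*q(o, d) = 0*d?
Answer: 58800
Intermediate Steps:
q(o, d) = 0 (q(o, d) = (0*d)/2 = (½)*0 = 0)
b(O) = O*(2 + O) (b(O) = (O + 0)*(O + 2) = O*(2 + O))
(Q(b(3 - 1*(-2)))*M(-4))*(-12) = (((3 - 1*(-2))*(2 + (3 - 1*(-2))))²*(-4))*(-12) = (((3 + 2)*(2 + (3 + 2)))²*(-4))*(-12) = ((5*(2 + 5))²*(-4))*(-12) = ((5*7)²*(-4))*(-12) = (35²*(-4))*(-12) = (1225*(-4))*(-12) = -4900*(-12) = 58800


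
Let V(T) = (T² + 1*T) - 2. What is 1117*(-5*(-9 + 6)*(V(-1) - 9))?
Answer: -184305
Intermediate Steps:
V(T) = -2 + T + T² (V(T) = (T² + T) - 2 = (T + T²) - 2 = -2 + T + T²)
1117*(-5*(-9 + 6)*(V(-1) - 9)) = 1117*(-5*(-9 + 6)*((-2 - 1 + (-1)²) - 9)) = 1117*(-(-15)*((-2 - 1 + 1) - 9)) = 1117*(-(-15)*(-2 - 9)) = 1117*(-(-15)*(-11)) = 1117*(-5*33) = 1117*(-165) = -184305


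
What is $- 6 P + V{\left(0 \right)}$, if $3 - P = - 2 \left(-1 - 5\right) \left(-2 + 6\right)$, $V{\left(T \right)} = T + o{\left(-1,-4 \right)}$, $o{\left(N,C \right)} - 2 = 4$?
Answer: $276$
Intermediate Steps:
$o{\left(N,C \right)} = 6$ ($o{\left(N,C \right)} = 2 + 4 = 6$)
$V{\left(T \right)} = 6 + T$ ($V{\left(T \right)} = T + 6 = 6 + T$)
$P = -45$ ($P = 3 - - 2 \left(-1 - 5\right) \left(-2 + 6\right) = 3 - \left(-2\right) \left(-6\right) 4 = 3 - 12 \cdot 4 = 3 - 48 = -45$)
$- 6 P + V{\left(0 \right)} = \left(-6\right) \left(-45\right) + \left(6 + 0\right) = 270 + 6 = 276$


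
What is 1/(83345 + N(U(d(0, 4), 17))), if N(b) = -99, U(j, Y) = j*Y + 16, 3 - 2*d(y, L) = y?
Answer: 1/83246 ≈ 1.2013e-5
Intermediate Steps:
d(y, L) = 3/2 - y/2
U(j, Y) = 16 + Y*j (U(j, Y) = Y*j + 16 = 16 + Y*j)
1/(83345 + N(U(d(0, 4), 17))) = 1/(83345 - 99) = 1/83246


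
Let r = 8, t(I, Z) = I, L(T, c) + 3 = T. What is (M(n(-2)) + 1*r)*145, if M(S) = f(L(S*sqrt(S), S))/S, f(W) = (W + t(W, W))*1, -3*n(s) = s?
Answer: -145 + 290*sqrt(6)/3 ≈ 91.784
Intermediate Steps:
L(T, c) = -3 + T
n(s) = -s/3
f(W) = 2*W (f(W) = (W + W)*1 = (2*W)*1 = 2*W)
M(S) = (-6 + 2*S**(3/2))/S (M(S) = (2*(-3 + S*sqrt(S)))/S = (2*(-3 + S**(3/2)))/S = (-6 + 2*S**(3/2))/S)
(M(n(-2)) + 1*r)*145 = (2*(-3 + (-1/3*(-2))**(3/2))/((-1/3*(-2))) + 1*8)*145 = (2*(-3 + (2/3)**(3/2))/(2/3) + 8)*145 = (2*(3/2)*(-3 + 2*sqrt(6)/9) + 8)*145 = ((-9 + 2*sqrt(6)/3) + 8)*145 = (-1 + 2*sqrt(6)/3)*145 = -145 + 290*sqrt(6)/3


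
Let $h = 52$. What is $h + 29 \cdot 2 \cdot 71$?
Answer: $4170$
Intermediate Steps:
$h + 29 \cdot 2 \cdot 71 = 52 + 29 \cdot 2 \cdot 71 = 52 + 58 \cdot 71 = 52 + 4118 = 4170$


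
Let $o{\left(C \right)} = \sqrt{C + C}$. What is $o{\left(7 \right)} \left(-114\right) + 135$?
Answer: $135 - 114 \sqrt{14} \approx -291.55$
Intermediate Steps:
$o{\left(C \right)} = \sqrt{2} \sqrt{C}$ ($o{\left(C \right)} = \sqrt{2 C} = \sqrt{2} \sqrt{C}$)
$o{\left(7 \right)} \left(-114\right) + 135 = \sqrt{2} \sqrt{7} \left(-114\right) + 135 = \sqrt{14} \left(-114\right) + 135 = - 114 \sqrt{14} + 135 = 135 - 114 \sqrt{14}$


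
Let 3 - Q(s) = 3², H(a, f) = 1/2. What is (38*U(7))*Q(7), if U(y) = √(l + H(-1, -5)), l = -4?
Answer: -114*I*√14 ≈ -426.55*I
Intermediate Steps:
H(a, f) = ½
Q(s) = -6 (Q(s) = 3 - 1*3² = 3 - 1*9 = 3 - 9 = -6)
U(y) = I*√14/2 (U(y) = √(-4 + ½) = √(-7/2) = I*√14/2)
(38*U(7))*Q(7) = (38*(I*√14/2))*(-6) = (19*I*√14)*(-6) = -114*I*√14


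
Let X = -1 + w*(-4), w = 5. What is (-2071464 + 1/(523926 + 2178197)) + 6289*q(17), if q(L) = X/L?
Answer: -95511825489694/45936091 ≈ -2.0792e+6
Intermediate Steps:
X = -21 (X = -1 + 5*(-4) = -1 - 20 = -21)
q(L) = -21/L
(-2071464 + 1/(523926 + 2178197)) + 6289*q(17) = (-2071464 + 1/(523926 + 2178197)) + 6289*(-21/17) = (-2071464 + 1/2702123) + 6289*(-21*1/17) = (-2071464 + 1/2702123) + 6289*(-21/17) = -5597350518071/2702123 - 132069/17 = -95511825489694/45936091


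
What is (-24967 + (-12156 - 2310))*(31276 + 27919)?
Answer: -2334236435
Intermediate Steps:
(-24967 + (-12156 - 2310))*(31276 + 27919) = (-24967 - 14466)*59195 = -39433*59195 = -2334236435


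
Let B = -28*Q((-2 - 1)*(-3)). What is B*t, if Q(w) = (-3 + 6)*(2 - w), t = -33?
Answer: -19404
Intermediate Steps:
Q(w) = 6 - 3*w (Q(w) = 3*(2 - w) = 6 - 3*w)
B = 588 (B = -28*(6 - 3*(-2 - 1)*(-3)) = -28*(6 - (-9)*(-3)) = -28*(6 - 3*9) = -28*(6 - 27) = -28*(-21) = 588)
B*t = 588*(-33) = -19404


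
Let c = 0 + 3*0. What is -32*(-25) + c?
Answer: 800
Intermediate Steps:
c = 0 (c = 0 + 0 = 0)
-32*(-25) + c = -32*(-25) + 0 = 800 + 0 = 800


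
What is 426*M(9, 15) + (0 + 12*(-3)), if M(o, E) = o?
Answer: 3798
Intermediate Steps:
426*M(9, 15) + (0 + 12*(-3)) = 426*9 + (0 + 12*(-3)) = 3834 + (0 - 36) = 3834 - 36 = 3798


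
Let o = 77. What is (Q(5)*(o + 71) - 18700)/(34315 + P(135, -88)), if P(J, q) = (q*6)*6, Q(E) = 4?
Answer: -18108/31147 ≈ -0.58137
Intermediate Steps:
P(J, q) = 36*q (P(J, q) = (6*q)*6 = 36*q)
(Q(5)*(o + 71) - 18700)/(34315 + P(135, -88)) = (4*(77 + 71) - 18700)/(34315 + 36*(-88)) = (4*148 - 18700)/(34315 - 3168) = (592 - 18700)/31147 = -18108*1/31147 = -18108/31147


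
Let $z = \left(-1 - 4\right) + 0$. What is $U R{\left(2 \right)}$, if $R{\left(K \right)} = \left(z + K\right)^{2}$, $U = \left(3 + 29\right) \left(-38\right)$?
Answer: $-10944$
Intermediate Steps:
$z = -5$ ($z = -5 + 0 = -5$)
$U = -1216$ ($U = 32 \left(-38\right) = -1216$)
$R{\left(K \right)} = \left(-5 + K\right)^{2}$
$U R{\left(2 \right)} = - 1216 \left(-5 + 2\right)^{2} = - 1216 \left(-3\right)^{2} = \left(-1216\right) 9 = -10944$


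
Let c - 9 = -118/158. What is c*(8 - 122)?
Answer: -74328/79 ≈ -940.86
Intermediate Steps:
c = 652/79 (c = 9 - 118/158 = 9 - 118*1/158 = 9 - 59/79 = 652/79 ≈ 8.2532)
c*(8 - 122) = 652*(8 - 122)/79 = (652/79)*(-114) = -74328/79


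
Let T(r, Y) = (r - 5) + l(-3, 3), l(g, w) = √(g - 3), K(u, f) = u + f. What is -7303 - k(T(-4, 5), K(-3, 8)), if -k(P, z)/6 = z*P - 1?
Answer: -7579 + 30*I*√6 ≈ -7579.0 + 73.485*I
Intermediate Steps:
K(u, f) = f + u
l(g, w) = √(-3 + g)
T(r, Y) = -5 + r + I*√6 (T(r, Y) = (r - 5) + √(-3 - 3) = (-5 + r) + √(-6) = (-5 + r) + I*√6 = -5 + r + I*√6)
k(P, z) = 6 - 6*P*z (k(P, z) = -6*(z*P - 1) = -6*(P*z - 1) = -6*(-1 + P*z) = 6 - 6*P*z)
-7303 - k(T(-4, 5), K(-3, 8)) = -7303 - (6 - 6*(-5 - 4 + I*√6)*(8 - 3)) = -7303 - (6 - 6*(-9 + I*√6)*5) = -7303 - (6 + (270 - 30*I*√6)) = -7303 - (276 - 30*I*√6) = -7303 + (-276 + 30*I*√6) = -7579 + 30*I*√6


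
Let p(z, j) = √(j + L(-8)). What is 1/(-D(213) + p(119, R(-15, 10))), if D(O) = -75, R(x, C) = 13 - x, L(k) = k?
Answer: 15/1121 - 2*√5/5605 ≈ 0.012583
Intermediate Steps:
p(z, j) = √(-8 + j) (p(z, j) = √(j - 8) = √(-8 + j))
1/(-D(213) + p(119, R(-15, 10))) = 1/(-1*(-75) + √(-8 + (13 - 1*(-15)))) = 1/(75 + √(-8 + (13 + 15))) = 1/(75 + √(-8 + 28)) = 1/(75 + √20) = 1/(75 + 2*√5)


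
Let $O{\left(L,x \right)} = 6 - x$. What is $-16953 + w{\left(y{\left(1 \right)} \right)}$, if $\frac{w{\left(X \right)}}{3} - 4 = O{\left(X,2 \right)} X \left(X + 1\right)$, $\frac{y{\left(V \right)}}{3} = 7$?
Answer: $-11397$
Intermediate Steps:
$y{\left(V \right)} = 21$ ($y{\left(V \right)} = 3 \cdot 7 = 21$)
$w{\left(X \right)} = 12 + 12 X \left(1 + X\right)$ ($w{\left(X \right)} = 12 + 3 \left(6 - 2\right) X \left(X + 1\right) = 12 + 3 \left(6 - 2\right) X \left(1 + X\right) = 12 + 3 \cdot 4 X \left(1 + X\right) = 12 + 12 X \left(1 + X\right)$)
$-16953 + w{\left(y{\left(1 \right)} \right)} = -16953 + \left(12 + 12 \cdot 21 + 12 \cdot 21^{2}\right) = -16953 + \left(12 + 252 + 12 \cdot 441\right) = -16953 + \left(12 + 252 + 5292\right) = -16953 + 5556 = -11397$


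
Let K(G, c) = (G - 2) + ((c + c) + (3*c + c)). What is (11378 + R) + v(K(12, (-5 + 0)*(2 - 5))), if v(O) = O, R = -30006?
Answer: -18528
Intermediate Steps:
K(G, c) = -2 + G + 6*c (K(G, c) = (-2 + G) + (2*c + 4*c) = (-2 + G) + 6*c = -2 + G + 6*c)
(11378 + R) + v(K(12, (-5 + 0)*(2 - 5))) = (11378 - 30006) + (-2 + 12 + 6*((-5 + 0)*(2 - 5))) = -18628 + (-2 + 12 + 6*(-5*(-3))) = -18628 + (-2 + 12 + 6*15) = -18628 + (-2 + 12 + 90) = -18628 + 100 = -18528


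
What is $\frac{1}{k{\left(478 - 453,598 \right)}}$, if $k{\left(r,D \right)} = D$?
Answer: $\frac{1}{598} \approx 0.0016722$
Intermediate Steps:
$\frac{1}{k{\left(478 - 453,598 \right)}} = \frac{1}{598}$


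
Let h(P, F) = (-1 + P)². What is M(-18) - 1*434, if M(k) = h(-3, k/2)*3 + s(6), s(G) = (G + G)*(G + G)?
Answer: -242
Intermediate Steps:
s(G) = 4*G² (s(G) = (2*G)*(2*G) = 4*G²)
M(k) = 192 (M(k) = (-1 - 3)²*3 + 4*6² = (-4)²*3 + 4*36 = 16*3 + 144 = 48 + 144 = 192)
M(-18) - 1*434 = 192 - 1*434 = 192 - 434 = -242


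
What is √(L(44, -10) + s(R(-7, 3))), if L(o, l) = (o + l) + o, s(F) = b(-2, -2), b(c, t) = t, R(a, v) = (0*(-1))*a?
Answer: 2*√19 ≈ 8.7178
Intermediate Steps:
R(a, v) = 0 (R(a, v) = 0*a = 0)
s(F) = -2
L(o, l) = l + 2*o (L(o, l) = (l + o) + o = l + 2*o)
√(L(44, -10) + s(R(-7, 3))) = √((-10 + 2*44) - 2) = √((-10 + 88) - 2) = √(78 - 2) = √76 = 2*√19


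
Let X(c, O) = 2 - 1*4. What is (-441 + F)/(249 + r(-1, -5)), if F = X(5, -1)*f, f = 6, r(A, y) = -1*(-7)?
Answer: -453/256 ≈ -1.7695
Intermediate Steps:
r(A, y) = 7
X(c, O) = -2 (X(c, O) = 2 - 4 = -2)
F = -12 (F = -2*6 = -12)
(-441 + F)/(249 + r(-1, -5)) = (-441 - 12)/(249 + 7) = -453/256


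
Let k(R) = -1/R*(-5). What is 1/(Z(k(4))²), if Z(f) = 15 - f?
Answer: 16/3025 ≈ 0.0052893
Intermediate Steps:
k(R) = 5/R
1/(Z(k(4))²) = 1/((15 - 5/4)²) = 1/((55/4)²) = 1/(3025/16) = 16/3025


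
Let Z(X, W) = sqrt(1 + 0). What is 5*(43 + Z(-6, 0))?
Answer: 220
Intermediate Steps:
Z(X, W) = 1 (Z(X, W) = sqrt(1) = 1)
5*(43 + Z(-6, 0)) = 5*(43 + 1) = 5*44 = 220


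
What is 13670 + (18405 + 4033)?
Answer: 36108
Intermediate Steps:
13670 + (18405 + 4033) = 13670 + 22438 = 36108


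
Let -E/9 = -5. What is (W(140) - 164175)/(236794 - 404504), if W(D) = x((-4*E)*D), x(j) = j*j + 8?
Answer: -634875833/167710 ≈ -3785.6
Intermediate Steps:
E = 45 (E = -9*(-5) = 45)
x(j) = 8 + j² (x(j) = j² + 8 = 8 + j²)
W(D) = 8 + 32400*D² (W(D) = 8 + ((-4*45)*D)² = 8 + (-180*D)² = 8 + 32400*D²)
(W(140) - 164175)/(236794 - 404504) = ((8 + 32400*140²) - 164175)/(236794 - 404504) = ((8 + 32400*19600) - 164175)/(-167710) = ((8 + 635040000) - 164175)*(-1/167710) = (635040008 - 164175)*(-1/167710) = 634875833*(-1/167710) = -634875833/167710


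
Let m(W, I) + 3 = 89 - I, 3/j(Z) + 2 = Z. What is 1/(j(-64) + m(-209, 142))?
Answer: -22/1233 ≈ -0.017843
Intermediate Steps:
j(Z) = 3/(-2 + Z)
m(W, I) = 86 - I (m(W, I) = -3 + (89 - I) = 86 - I)
1/(j(-64) + m(-209, 142)) = 1/(3/(-2 - 64) + (86 - 1*142)) = 1/(3/(-66) + (86 - 142)) = 1/(3*(-1/66) - 56) = 1/(-1/22 - 56) = 1/(-1233/22) = -22/1233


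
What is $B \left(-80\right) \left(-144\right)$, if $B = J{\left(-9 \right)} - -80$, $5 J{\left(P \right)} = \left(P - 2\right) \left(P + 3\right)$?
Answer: $1073664$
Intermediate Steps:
$J{\left(P \right)} = \frac{\left(-2 + P\right) \left(3 + P\right)}{5}$ ($J{\left(P \right)} = \frac{\left(P - 2\right) \left(P + 3\right)}{5} = \frac{\left(-2 + P\right) \left(3 + P\right)}{5}$)
$B = \frac{466}{5}$ ($B = \left(- \frac{6}{5} + \frac{1}{5} \left(-9\right) + \frac{\left(-9\right)^{2}}{5}\right) - -80 = \left(- \frac{6}{5} - \frac{9}{5} + \frac{1}{5} \cdot 81\right) + 80 = \left(- \frac{6}{5} - \frac{9}{5} + \frac{81}{5}\right) + 80 = \frac{66}{5} + 80 = \frac{466}{5} \approx 93.2$)
$B \left(-80\right) \left(-144\right) = \frac{466}{5} \left(-80\right) \left(-144\right) = \left(-7456\right) \left(-144\right) = 1073664$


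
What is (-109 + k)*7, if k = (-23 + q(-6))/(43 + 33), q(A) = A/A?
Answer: -29071/38 ≈ -765.03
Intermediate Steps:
q(A) = 1
k = -11/38 (k = (-23 + 1)/(43 + 33) = -22/76 = -22*1/76 = -11/38 ≈ -0.28947)
(-109 + k)*7 = (-109 - 11/38)*7 = -4153/38*7 = -29071/38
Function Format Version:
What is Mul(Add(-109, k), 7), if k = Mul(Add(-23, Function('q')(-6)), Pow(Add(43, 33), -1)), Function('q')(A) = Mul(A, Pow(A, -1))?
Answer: Rational(-29071, 38) ≈ -765.03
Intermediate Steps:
Function('q')(A) = 1
k = Rational(-11, 38) (k = Mul(Add(-23, 1), Pow(Add(43, 33), -1)) = Mul(-22, Pow(76, -1)) = Mul(-22, Rational(1, 76)) = Rational(-11, 38) ≈ -0.28947)
Mul(Add(-109, k), 7) = Mul(Add(-109, Rational(-11, 38)), 7) = Mul(Rational(-4153, 38), 7) = Rational(-29071, 38)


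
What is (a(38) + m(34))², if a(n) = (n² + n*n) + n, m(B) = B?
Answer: 8761600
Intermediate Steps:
a(n) = n + 2*n² (a(n) = (n² + n²) + n = 2*n² + n = n + 2*n²)
(a(38) + m(34))² = (38*(1 + 2*38) + 34)² = (38*(1 + 76) + 34)² = (38*77 + 34)² = (2926 + 34)² = 2960² = 8761600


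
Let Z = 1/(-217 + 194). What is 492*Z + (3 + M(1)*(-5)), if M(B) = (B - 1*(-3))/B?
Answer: -883/23 ≈ -38.391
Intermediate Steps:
M(B) = (3 + B)/B (M(B) = (B + 3)/B = (3 + B)/B)
Z = -1/23 (Z = 1/(-23) = -1/23 ≈ -0.043478)
492*Z + (3 + M(1)*(-5)) = 492*(-1/23) + (3 + ((3 + 1)/1)*(-5)) = -492/23 + (3 + (1*4)*(-5)) = -492/23 + (3 + 4*(-5)) = -492/23 + (3 - 20) = -492/23 - 17 = -883/23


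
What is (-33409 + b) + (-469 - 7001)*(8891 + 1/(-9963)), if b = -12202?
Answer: -73572747937/1107 ≈ -6.6461e+7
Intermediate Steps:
(-33409 + b) + (-469 - 7001)*(8891 + 1/(-9963)) = (-33409 - 12202) + (-469 - 7001)*(8891 + 1/(-9963)) = -45611 - 7470*(8891 - 1/9963) = -45611 - 7470*88581032/9963 = -45611 - 73522256560/1107 = -73572747937/1107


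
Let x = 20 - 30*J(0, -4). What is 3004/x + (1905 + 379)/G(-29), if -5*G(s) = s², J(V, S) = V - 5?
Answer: 292482/71485 ≈ 4.0915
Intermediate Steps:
J(V, S) = -5 + V
x = 170 (x = 20 - 30*(-5 + 0) = 20 - 30*(-5) = 20 + 150 = 170)
G(s) = -s²/5
3004/x + (1905 + 379)/G(-29) = 3004/170 + (1905 + 379)/((-⅕*(-29)²)) = 3004*(1/170) + 2284/((-⅕*841)) = 1502/85 + 2284/(-841/5) = 1502/85 + 2284*(-5/841) = 1502/85 - 11420/841 = 292482/71485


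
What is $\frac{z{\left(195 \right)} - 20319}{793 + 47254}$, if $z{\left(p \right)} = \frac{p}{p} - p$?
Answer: $- \frac{20513}{48047} \approx -0.42694$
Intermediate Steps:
$z{\left(p \right)} = 1 - p$
$\frac{z{\left(195 \right)} - 20319}{793 + 47254} = \frac{\left(1 - 195\right) - 20319}{793 + 47254} = \frac{\left(1 - 195\right) - 20319}{48047} = \left(-194 - 20319\right) \frac{1}{48047} = \left(-20513\right) \frac{1}{48047} = - \frac{20513}{48047}$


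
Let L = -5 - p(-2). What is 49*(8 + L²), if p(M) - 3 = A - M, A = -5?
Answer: 1617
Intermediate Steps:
p(M) = -2 - M (p(M) = 3 + (-5 - M) = -2 - M)
L = -5 (L = -5 - (-2 - 1*(-2)) = -5 - (-2 + 2) = -5 - 1*0 = -5 + 0 = -5)
49*(8 + L²) = 49*(8 + (-5)²) = 49*(8 + 25) = 49*33 = 1617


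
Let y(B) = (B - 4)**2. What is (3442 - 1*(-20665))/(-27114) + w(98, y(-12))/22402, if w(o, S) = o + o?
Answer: -267365335/303703914 ≈ -0.88035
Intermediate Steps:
y(B) = (-4 + B)**2
w(o, S) = 2*o
(3442 - 1*(-20665))/(-27114) + w(98, y(-12))/22402 = (3442 - 1*(-20665))/(-27114) + (2*98)/22402 = (3442 + 20665)*(-1/27114) + 196*(1/22402) = 24107*(-1/27114) + 98/11201 = -24107/27114 + 98/11201 = -267365335/303703914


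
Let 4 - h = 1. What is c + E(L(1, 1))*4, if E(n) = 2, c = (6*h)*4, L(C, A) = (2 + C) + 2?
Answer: 80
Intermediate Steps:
h = 3 (h = 4 - 1*1 = 4 - 1 = 3)
L(C, A) = 4 + C
c = 72 (c = (6*3)*4 = 18*4 = 72)
c + E(L(1, 1))*4 = 72 + 2*4 = 72 + 8 = 80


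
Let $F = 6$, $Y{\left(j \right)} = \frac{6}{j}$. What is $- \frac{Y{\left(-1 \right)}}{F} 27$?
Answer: $27$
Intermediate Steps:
$- \frac{Y{\left(-1 \right)}}{F} 27 = - \frac{6 \frac{1}{-1}}{6} \cdot 27 = - 6 \left(-1\right) \frac{1}{6} \cdot 27 = - \left(-6\right) \frac{1}{6} \cdot 27 = - \left(-1\right) 27 = \left(-1\right) \left(-27\right) = 27$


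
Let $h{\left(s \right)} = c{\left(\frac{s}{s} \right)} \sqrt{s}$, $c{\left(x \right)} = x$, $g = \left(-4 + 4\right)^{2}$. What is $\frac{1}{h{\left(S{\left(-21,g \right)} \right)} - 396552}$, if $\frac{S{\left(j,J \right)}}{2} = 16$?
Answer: $- \frac{49569}{19656686084} - \frac{\sqrt{2}}{39313372168} \approx -2.5218 \cdot 10^{-6}$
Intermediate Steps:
$g = 0$ ($g = 0^{2} = 0$)
$S{\left(j,J \right)} = 32$ ($S{\left(j,J \right)} = 2 \cdot 16 = 32$)
$h{\left(s \right)} = \sqrt{s}$ ($h{\left(s \right)} = \frac{s}{s} \sqrt{s} = 1 \sqrt{s} = \sqrt{s}$)
$\frac{1}{h{\left(S{\left(-21,g \right)} \right)} - 396552} = \frac{1}{\sqrt{32} - 396552} = \frac{1}{4 \sqrt{2} - 396552} = \frac{1}{-396552 + 4 \sqrt{2}}$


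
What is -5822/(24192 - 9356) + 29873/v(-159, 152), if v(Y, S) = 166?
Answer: 55278672/307847 ≈ 179.57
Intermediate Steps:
-5822/(24192 - 9356) + 29873/v(-159, 152) = -5822/(24192 - 9356) + 29873/166 = -5822/14836 + 29873*(1/166) = -5822*1/14836 + 29873/166 = -2911/7418 + 29873/166 = 55278672/307847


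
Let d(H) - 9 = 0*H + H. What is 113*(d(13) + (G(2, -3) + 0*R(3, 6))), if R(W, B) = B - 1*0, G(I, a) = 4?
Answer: 2938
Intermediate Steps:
R(W, B) = B (R(W, B) = B + 0 = B)
d(H) = 9 + H (d(H) = 9 + (0*H + H) = 9 + (0 + H) = 9 + H)
113*(d(13) + (G(2, -3) + 0*R(3, 6))) = 113*((9 + 13) + (4 + 0*6)) = 113*(22 + (4 + 0)) = 113*(22 + 4) = 113*26 = 2938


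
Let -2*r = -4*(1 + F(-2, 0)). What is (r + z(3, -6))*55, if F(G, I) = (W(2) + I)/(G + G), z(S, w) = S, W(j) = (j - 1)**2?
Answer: 495/2 ≈ 247.50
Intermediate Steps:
W(j) = (-1 + j)**2
F(G, I) = (1 + I)/(2*G) (F(G, I) = ((-1 + 2)**2 + I)/(G + G) = (1**2 + I)/((2*G)) = (1 + I)*(1/(2*G)) = (1 + I)/(2*G))
r = 3/2 (r = -(-2)*(1 + (1/2)*(1 + 0)/(-2)) = -(-2)*(1 + (1/2)*(-1/2)*1) = -(-2)*(1 - 1/4) = -(-2)*3/4 = -1/2*(-3) = 3/2 ≈ 1.5000)
(r + z(3, -6))*55 = (3/2 + 3)*55 = (9/2)*55 = 495/2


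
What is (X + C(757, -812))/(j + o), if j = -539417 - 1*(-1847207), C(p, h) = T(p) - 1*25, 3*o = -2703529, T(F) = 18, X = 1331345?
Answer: 3994014/1219841 ≈ 3.2742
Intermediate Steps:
o = -2703529/3 (o = (⅓)*(-2703529) = -2703529/3 ≈ -9.0118e+5)
C(p, h) = -7 (C(p, h) = 18 - 1*25 = 18 - 25 = -7)
j = 1307790 (j = -539417 + 1847207 = 1307790)
(X + C(757, -812))/(j + o) = (1331345 - 7)/(1307790 - 2703529/3) = 1331338/(1219841/3) = 1331338*(3/1219841) = 3994014/1219841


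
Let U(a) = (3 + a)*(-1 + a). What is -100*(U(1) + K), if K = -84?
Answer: 8400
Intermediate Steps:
U(a) = (-1 + a)*(3 + a)
-100*(U(1) + K) = -100*((-3 + 1**2 + 2*1) - 84) = -100*((-3 + 1 + 2) - 84) = -100*(0 - 84) = -100*(-84) = 8400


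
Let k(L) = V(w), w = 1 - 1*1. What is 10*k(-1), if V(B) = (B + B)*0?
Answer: 0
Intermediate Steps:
w = 0 (w = 1 - 1 = 0)
V(B) = 0 (V(B) = (2*B)*0 = 0)
k(L) = 0
10*k(-1) = 10*0 = 0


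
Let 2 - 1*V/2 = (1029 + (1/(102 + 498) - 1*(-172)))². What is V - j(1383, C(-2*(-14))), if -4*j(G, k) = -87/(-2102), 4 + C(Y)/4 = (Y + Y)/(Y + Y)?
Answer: -545747598384751/189180000 ≈ -2.8848e+6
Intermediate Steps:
C(Y) = -12 (C(Y) = -16 + 4*((Y + Y)/(Y + Y)) = -16 + 4*((2*Y)/((2*Y))) = -16 + 4*((2*Y)*(1/(2*Y))) = -16 + 4*1 = -16 + 4 = -12)
V = -519265081201/180000 (V = 4 - 2*(1029 + (1/(102 + 498) - 1*(-172)))² = 4 - 2*(1029 + (1/600 + 172))² = 4 - 2*(1029 + 103201/600)² = 4 - 2*(720601/600)² = 4 - 2*519265801201/360000 = 4 - 519265801201/180000 = -519265081201/180000 ≈ -2.8848e+6)
j(G, k) = -87/8408 (j(G, k) = -(-87)/(4*(-2102)) = -(-87)*(-1)/(4*2102) = -¼*87/2102 = -87/8408)
V - j(1383, C(-2*(-14))) = -519265081201/180000 - 1*(-87/8408) = -519265081201/180000 + 87/8408 = -545747598384751/189180000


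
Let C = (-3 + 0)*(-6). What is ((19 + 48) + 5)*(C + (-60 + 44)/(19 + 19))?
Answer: 24048/19 ≈ 1265.7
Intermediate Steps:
C = 18 (C = -3*(-6) = 18)
((19 + 48) + 5)*(C + (-60 + 44)/(19 + 19)) = ((19 + 48) + 5)*(18 + (-60 + 44)/(19 + 19)) = (67 + 5)*(18 - 16/38) = 72*(18 - 16*1/38) = 72*(18 - 8/19) = 72*(334/19) = 24048/19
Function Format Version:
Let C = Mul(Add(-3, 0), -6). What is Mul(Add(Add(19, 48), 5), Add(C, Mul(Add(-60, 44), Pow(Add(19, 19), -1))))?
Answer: Rational(24048, 19) ≈ 1265.7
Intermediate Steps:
C = 18 (C = Mul(-3, -6) = 18)
Mul(Add(Add(19, 48), 5), Add(C, Mul(Add(-60, 44), Pow(Add(19, 19), -1)))) = Mul(Add(Add(19, 48), 5), Add(18, Mul(Add(-60, 44), Pow(Add(19, 19), -1)))) = Mul(Add(67, 5), Add(18, Mul(-16, Pow(38, -1)))) = Mul(72, Add(18, Mul(-16, Rational(1, 38)))) = Mul(72, Add(18, Rational(-8, 19))) = Mul(72, Rational(334, 19)) = Rational(24048, 19)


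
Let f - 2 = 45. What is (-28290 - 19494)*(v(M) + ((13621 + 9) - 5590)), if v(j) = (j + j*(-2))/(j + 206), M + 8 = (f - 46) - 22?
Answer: -22667280152/59 ≈ -3.8419e+8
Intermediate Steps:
f = 47 (f = 2 + 45 = 47)
M = -29 (M = -8 + ((47 - 46) - 22) = -8 + (1 - 22) = -8 - 21 = -29)
v(j) = -j/(206 + j) (v(j) = (j - 2*j)/(206 + j) = (-j)/(206 + j) = -j/(206 + j))
(-28290 - 19494)*(v(M) + ((13621 + 9) - 5590)) = (-28290 - 19494)*(-1*(-29)/(206 - 29) + ((13621 + 9) - 5590)) = -47784*(-1*(-29)/177 + (13630 - 5590)) = -47784*(-1*(-29)*1/177 + 8040) = -47784*(29/177 + 8040) = -47784*1423109/177 = -22667280152/59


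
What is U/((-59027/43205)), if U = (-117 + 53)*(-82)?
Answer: -226739840/59027 ≈ -3841.3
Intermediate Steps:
U = 5248 (U = -64*(-82) = 5248)
U/((-59027/43205)) = 5248/((-59027/43205)) = 5248/((-59027*1/43205)) = 5248/(-59027/43205) = 5248*(-43205/59027) = -226739840/59027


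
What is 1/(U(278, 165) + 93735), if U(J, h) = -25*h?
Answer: 1/89610 ≈ 1.1159e-5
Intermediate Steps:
1/(U(278, 165) + 93735) = 1/(-25*165 + 93735) = 1/(-4125 + 93735) = 1/89610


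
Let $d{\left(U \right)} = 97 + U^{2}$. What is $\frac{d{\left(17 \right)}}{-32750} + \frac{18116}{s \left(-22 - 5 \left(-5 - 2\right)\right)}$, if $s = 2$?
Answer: $\frac{148322241}{212875} \approx 696.76$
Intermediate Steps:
$\frac{d{\left(17 \right)}}{-32750} + \frac{18116}{s \left(-22 - 5 \left(-5 - 2\right)\right)} = \frac{97 + 17^{2}}{-32750} + \frac{18116}{2 \left(-22 - 5 \left(-5 - 2\right)\right)} = \left(97 + 289\right) \left(- \frac{1}{32750}\right) + \frac{18116}{2 \left(-22 - -35\right)} = 386 \left(- \frac{1}{32750}\right) + \frac{18116}{2 \left(-22 + 35\right)} = - \frac{193}{16375} + \frac{18116}{2 \cdot 13} = - \frac{193}{16375} + \frac{18116}{26} = - \frac{193}{16375} + 18116 \cdot \frac{1}{26} = - \frac{193}{16375} + \frac{9058}{13} = \frac{148322241}{212875}$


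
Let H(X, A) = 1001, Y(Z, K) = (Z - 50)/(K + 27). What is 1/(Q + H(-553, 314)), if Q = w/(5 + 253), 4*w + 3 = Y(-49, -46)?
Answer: 3268/3271275 ≈ 0.00099900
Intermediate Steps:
Y(Z, K) = (-50 + Z)/(27 + K)
w = 21/38 (w = -3/4 + ((-50 - 49)/(27 - 46))/4 = -3/4 + (-99/(-19))/4 = -3/4 + (-1/19*(-99))/4 = -3/4 + (1/4)*(99/19) = -3/4 + 99/76 = 21/38 ≈ 0.55263)
Q = 7/3268 (Q = (21/38)/(5 + 253) = (21/38)/258 = (1/258)*(21/38) = 7/3268 ≈ 0.0021420)
1/(Q + H(-553, 314)) = 1/(7/3268 + 1001) = 1/(3271275/3268) = 3268/3271275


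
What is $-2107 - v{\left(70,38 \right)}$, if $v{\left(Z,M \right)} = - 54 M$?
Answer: $-55$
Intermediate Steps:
$-2107 - v{\left(70,38 \right)} = -2107 - \left(-54\right) 38 = -2107 - -2052 = -2107 + 2052 = -55$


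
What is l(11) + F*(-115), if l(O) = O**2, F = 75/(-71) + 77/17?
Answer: -336033/1207 ≈ -278.40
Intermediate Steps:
F = 4192/1207 (F = 75*(-1/71) + 77*(1/17) = -75/71 + 77/17 = 4192/1207 ≈ 3.4731)
l(11) + F*(-115) = 11**2 + (4192/1207)*(-115) = 121 - 482080/1207 = -336033/1207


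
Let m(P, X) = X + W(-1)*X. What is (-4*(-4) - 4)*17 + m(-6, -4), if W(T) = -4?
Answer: 216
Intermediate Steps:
m(P, X) = -3*X (m(P, X) = X - 4*X = -3*X)
(-4*(-4) - 4)*17 + m(-6, -4) = (-4*(-4) - 4)*17 - 3*(-4) = (16 - 4)*17 + 12 = 12*17 + 12 = 204 + 12 = 216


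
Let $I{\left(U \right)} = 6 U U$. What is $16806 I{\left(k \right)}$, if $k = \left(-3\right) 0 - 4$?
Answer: $1613376$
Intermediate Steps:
$k = -4$ ($k = 0 - 4 = -4$)
$I{\left(U \right)} = 6 U^{2}$
$16806 I{\left(k \right)} = 16806 \cdot 6 \left(-4\right)^{2} = 16806 \cdot 6 \cdot 16 = 16806 \cdot 96 = 1613376$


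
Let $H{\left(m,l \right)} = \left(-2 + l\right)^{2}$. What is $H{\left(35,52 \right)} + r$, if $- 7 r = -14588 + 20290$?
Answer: $\frac{11798}{7} \approx 1685.4$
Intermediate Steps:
$r = - \frac{5702}{7}$ ($r = - \frac{-14588 + 20290}{7} = \left(- \frac{1}{7}\right) 5702 = - \frac{5702}{7} \approx -814.57$)
$H{\left(35,52 \right)} + r = \left(-2 + 52\right)^{2} - \frac{5702}{7} = 50^{2} - \frac{5702}{7} = 2500 - \frac{5702}{7} = \frac{11798}{7}$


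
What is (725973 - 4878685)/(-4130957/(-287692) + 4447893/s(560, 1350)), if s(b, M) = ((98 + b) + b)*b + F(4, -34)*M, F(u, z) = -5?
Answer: -134469685940338720/678230403961 ≈ -1.9827e+5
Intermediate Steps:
s(b, M) = -5*M + b*(98 + 2*b) (s(b, M) = ((98 + b) + b)*b - 5*M = (98 + 2*b)*b - 5*M = b*(98 + 2*b) - 5*M = -5*M + b*(98 + 2*b))
(725973 - 4878685)/(-4130957/(-287692) + 4447893/s(560, 1350)) = (725973 - 4878685)/(-4130957/(-287692) + 4447893/(-5*1350 + 2*560² + 98*560)) = -4152712/(-4130957*(-1/287692) + 4447893/(-6750 + 2*313600 + 54880)) = -4152712/(4130957/287692 + 4447893/(-6750 + 627200 + 54880)) = -4152712/(4130957/287692 + 4447893/675330) = -4152712/(4130957/287692 + 4447893*(1/675330)) = -4152712/(4130957/287692 + 1482631/225110) = -4152712/678230403961/32381173060 = -4152712*32381173060/678230403961 = -134469685940338720/678230403961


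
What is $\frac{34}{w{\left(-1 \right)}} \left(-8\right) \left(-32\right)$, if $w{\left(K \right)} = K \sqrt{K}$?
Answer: $8704 i \approx 8704.0 i$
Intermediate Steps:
$w{\left(K \right)} = K^{\frac{3}{2}}$
$\frac{34}{w{\left(-1 \right)}} \left(-8\right) \left(-32\right) = \frac{34}{\left(-1\right)^{\frac{3}{2}}} \left(-8\right) \left(-32\right) = \frac{34}{\left(-1\right) i} \left(-8\right) \left(-32\right) = 34 i \left(-8\right) \left(-32\right) = - 272 i \left(-32\right) = 8704 i$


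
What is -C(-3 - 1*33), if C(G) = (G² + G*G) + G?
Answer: -2556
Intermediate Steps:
C(G) = G + 2*G² (C(G) = (G² + G²) + G = 2*G² + G = G + 2*G²)
-C(-3 - 1*33) = -(-3 - 1*33)*(1 + 2*(-3 - 1*33)) = -(-3 - 33)*(1 + 2*(-3 - 33)) = -(-36)*(1 + 2*(-36)) = -(-36)*(1 - 72) = -(-36)*(-71) = -1*2556 = -2556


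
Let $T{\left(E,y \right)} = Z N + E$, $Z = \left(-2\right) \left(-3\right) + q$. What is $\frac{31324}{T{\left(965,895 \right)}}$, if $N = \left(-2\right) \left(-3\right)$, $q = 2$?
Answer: $\frac{31324}{1013} \approx 30.922$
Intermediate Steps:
$N = 6$
$Z = 8$ ($Z = \left(-2\right) \left(-3\right) + 2 = 6 + 2 = 8$)
$T{\left(E,y \right)} = 48 + E$ ($T{\left(E,y \right)} = 8 \cdot 6 + E = 48 + E$)
$\frac{31324}{T{\left(965,895 \right)}} = \frac{31324}{48 + 965} = \frac{31324}{1013}$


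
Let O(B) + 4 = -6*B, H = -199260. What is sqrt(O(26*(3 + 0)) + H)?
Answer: 2*I*sqrt(49933) ≈ 446.91*I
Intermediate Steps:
O(B) = -4 - 6*B
sqrt(O(26*(3 + 0)) + H) = sqrt((-4 - 156*(3 + 0)) - 199260) = sqrt((-4 - 156*3) - 199260) = sqrt((-4 - 6*78) - 199260) = sqrt((-4 - 468) - 199260) = sqrt(-472 - 199260) = sqrt(-199732) = 2*I*sqrt(49933)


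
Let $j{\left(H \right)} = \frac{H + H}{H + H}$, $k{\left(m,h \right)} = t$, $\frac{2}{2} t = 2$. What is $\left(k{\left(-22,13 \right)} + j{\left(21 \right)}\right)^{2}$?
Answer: $9$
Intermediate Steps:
$t = 2$
$k{\left(m,h \right)} = 2$
$j{\left(H \right)} = 1$ ($j{\left(H \right)} = \frac{2 H}{2 H} = 2 H \frac{1}{2 H} = 1$)
$\left(k{\left(-22,13 \right)} + j{\left(21 \right)}\right)^{2} = \left(2 + 1\right)^{2} = 3^{2} = 9$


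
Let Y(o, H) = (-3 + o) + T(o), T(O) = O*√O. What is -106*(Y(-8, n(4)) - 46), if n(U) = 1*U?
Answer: 6042 + 1696*I*√2 ≈ 6042.0 + 2398.5*I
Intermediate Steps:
n(U) = U
T(O) = O^(3/2)
Y(o, H) = -3 + o + o^(3/2) (Y(o, H) = (-3 + o) + o^(3/2) = -3 + o + o^(3/2))
-106*(Y(-8, n(4)) - 46) = -106*((-3 - 8 + (-8)^(3/2)) - 46) = -106*((-3 - 8 - 16*I*√2) - 46) = -106*((-11 - 16*I*√2) - 46) = -106*(-57 - 16*I*√2) = 6042 + 1696*I*√2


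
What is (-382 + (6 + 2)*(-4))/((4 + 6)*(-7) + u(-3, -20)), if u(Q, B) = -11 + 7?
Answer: 207/37 ≈ 5.5946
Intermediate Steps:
u(Q, B) = -4
(-382 + (6 + 2)*(-4))/((4 + 6)*(-7) + u(-3, -20)) = (-382 + (6 + 2)*(-4))/((4 + 6)*(-7) - 4) = (-382 + 8*(-4))/(10*(-7) - 4) = (-382 - 32)/(-70 - 4) = -414/(-74) = -414*(-1/74) = 207/37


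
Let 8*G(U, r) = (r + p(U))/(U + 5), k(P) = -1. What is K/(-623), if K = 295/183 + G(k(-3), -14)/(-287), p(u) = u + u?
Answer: -169513/65441166 ≈ -0.0025903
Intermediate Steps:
p(u) = 2*u
G(U, r) = (r + 2*U)/(8*(5 + U)) (G(U, r) = ((r + 2*U)/(U + 5))/8 = ((r + 2*U)/(5 + U))/8 = (r + 2*U)/(8*(5 + U)))
K = 169513/105042 (K = 295/183 + ((-14 + 2*(-1))/(8*(5 - 1)))/(-287) = 295*(1/183) + ((⅛)*(-14 - 2)/4)*(-1/287) = 295/183 + ((⅛)*(¼)*(-16))*(-1/287) = 295/183 - ½*(-1/287) = 295/183 + 1/574 = 169513/105042 ≈ 1.6138)
K/(-623) = (169513/105042)/(-623) = (169513/105042)*(-1/623) = -169513/65441166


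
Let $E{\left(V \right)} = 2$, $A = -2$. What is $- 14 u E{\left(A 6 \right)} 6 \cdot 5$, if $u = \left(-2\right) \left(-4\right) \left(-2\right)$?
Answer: $13440$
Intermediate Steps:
$u = -16$ ($u = 8 \left(-2\right) = -16$)
$- 14 u E{\left(A 6 \right)} 6 \cdot 5 = \left(-14\right) \left(-16\right) 2 \cdot 6 \cdot 5 = 224 \cdot 12 \cdot 5 = 224 \cdot 60 = 13440$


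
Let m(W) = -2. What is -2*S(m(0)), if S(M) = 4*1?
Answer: -8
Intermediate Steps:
S(M) = 4
-2*S(m(0)) = -2*4 = -8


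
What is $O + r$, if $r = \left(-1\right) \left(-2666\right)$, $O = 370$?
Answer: $3036$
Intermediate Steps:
$r = 2666$
$O + r = 370 + 2666 = 3036$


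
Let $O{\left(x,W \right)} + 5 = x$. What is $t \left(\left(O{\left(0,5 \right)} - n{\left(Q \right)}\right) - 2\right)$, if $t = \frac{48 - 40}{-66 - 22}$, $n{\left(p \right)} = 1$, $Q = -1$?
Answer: $\frac{8}{11} \approx 0.72727$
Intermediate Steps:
$O{\left(x,W \right)} = -5 + x$
$t = - \frac{1}{11}$ ($t = \frac{8}{-88} = 8 \left(- \frac{1}{88}\right) = - \frac{1}{11} \approx -0.090909$)
$t \left(\left(O{\left(0,5 \right)} - n{\left(Q \right)}\right) - 2\right) = - \frac{\left(\left(-5 + 0\right) - 1\right) - 2}{11} = - \frac{\left(-5 - 1\right) - 2}{11} = - \frac{-6 - 2}{11} = \left(- \frac{1}{11}\right) \left(-8\right) = \frac{8}{11}$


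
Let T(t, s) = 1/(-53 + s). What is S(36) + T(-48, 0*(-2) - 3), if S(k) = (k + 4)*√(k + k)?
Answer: -1/56 + 240*√2 ≈ 339.39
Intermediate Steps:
S(k) = √2*√k*(4 + k) (S(k) = (4 + k)*√(2*k) = (4 + k)*(√2*√k) = √2*√k*(4 + k))
S(36) + T(-48, 0*(-2) - 3) = √2*√36*(4 + 36) + 1/(-53 + (0*(-2) - 3)) = √2*6*40 + 1/(-53 + (0 - 3)) = 240*√2 + 1/(-53 - 3) = 240*√2 + 1/(-56) = 240*√2 - 1/56 = -1/56 + 240*√2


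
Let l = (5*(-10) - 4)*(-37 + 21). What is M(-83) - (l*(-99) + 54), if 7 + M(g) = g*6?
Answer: 84977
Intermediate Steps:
M(g) = -7 + 6*g (M(g) = -7 + g*6 = -7 + 6*g)
l = 864 (l = (-50 - 4)*(-16) = -54*(-16) = 864)
M(-83) - (l*(-99) + 54) = (-7 + 6*(-83)) - (864*(-99) + 54) = (-7 - 498) - (-85536 + 54) = -505 - 1*(-85482) = -505 + 85482 = 84977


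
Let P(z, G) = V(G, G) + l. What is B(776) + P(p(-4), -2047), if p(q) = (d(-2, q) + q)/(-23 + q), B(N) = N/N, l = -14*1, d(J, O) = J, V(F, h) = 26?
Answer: 13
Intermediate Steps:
l = -14
B(N) = 1
p(q) = (-2 + q)/(-23 + q)
P(z, G) = 12 (P(z, G) = 26 - 14 = 12)
B(776) + P(p(-4), -2047) = 1 + 12 = 13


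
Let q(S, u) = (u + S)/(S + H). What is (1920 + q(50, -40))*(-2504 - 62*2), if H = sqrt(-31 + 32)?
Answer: -85786680/17 ≈ -5.0463e+6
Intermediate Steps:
H = 1 (H = sqrt(1) = 1)
q(S, u) = (S + u)/(1 + S) (q(S, u) = (u + S)/(S + 1) = (S + u)/(1 + S))
(1920 + q(50, -40))*(-2504 - 62*2) = (1920 + (50 - 40)/(1 + 50))*(-2504 - 62*2) = (1920 + 10/51)*(-2504 - 124) = (1920 + (1/51)*10)*(-2628) = (1920 + 10/51)*(-2628) = (97930/51)*(-2628) = -85786680/17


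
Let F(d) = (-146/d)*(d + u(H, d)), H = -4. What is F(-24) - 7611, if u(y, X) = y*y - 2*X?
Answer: -22103/3 ≈ -7367.7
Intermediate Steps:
u(y, X) = y² - 2*X
F(d) = -146*(16 - d)/d (F(d) = (-146/d)*(d + ((-4)² - 2*d)) = (-146/d)*(d + (16 - 2*d)) = (-146/d)*(16 - d) = -146*(16 - d)/d)
F(-24) - 7611 = (146 - 2336/(-24)) - 7611 = (146 - 2336*(-1/24)) - 7611 = (146 + 292/3) - 7611 = 730/3 - 7611 = -22103/3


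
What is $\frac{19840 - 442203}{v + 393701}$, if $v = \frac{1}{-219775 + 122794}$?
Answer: $- \frac{40961186103}{38181516680} \approx -1.0728$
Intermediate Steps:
$v = - \frac{1}{96981}$ ($v = \frac{1}{-96981} = - \frac{1}{96981} \approx -1.0311 \cdot 10^{-5}$)
$\frac{19840 - 442203}{v + 393701} = \frac{19840 - 442203}{- \frac{1}{96981} + 393701} = - \frac{422363}{\frac{38181516680}{96981}} = \left(-422363\right) \frac{96981}{38181516680} = - \frac{40961186103}{38181516680}$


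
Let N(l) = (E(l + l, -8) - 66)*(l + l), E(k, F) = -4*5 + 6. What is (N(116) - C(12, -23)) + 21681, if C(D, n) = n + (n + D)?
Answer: 3155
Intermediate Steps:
C(D, n) = D + 2*n (C(D, n) = n + (D + n) = D + 2*n)
E(k, F) = -14 (E(k, F) = -20 + 6 = -14)
N(l) = -160*l (N(l) = (-14 - 66)*(l + l) = -160*l)
(N(116) - C(12, -23)) + 21681 = (-160*116 - (12 + 2*(-23))) + 21681 = (-18560 - (12 - 46)) + 21681 = (-18560 - 1*(-34)) + 21681 = (-18560 + 34) + 21681 = -18526 + 21681 = 3155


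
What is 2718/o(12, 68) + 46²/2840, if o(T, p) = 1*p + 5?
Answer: 1968397/51830 ≈ 37.978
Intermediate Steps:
o(T, p) = 5 + p (o(T, p) = p + 5 = 5 + p)
2718/o(12, 68) + 46²/2840 = 2718/(5 + 68) + 46²/2840 = 2718/73 + 2116*(1/2840) = 2718*(1/73) + 529/710 = 2718/73 + 529/710 = 1968397/51830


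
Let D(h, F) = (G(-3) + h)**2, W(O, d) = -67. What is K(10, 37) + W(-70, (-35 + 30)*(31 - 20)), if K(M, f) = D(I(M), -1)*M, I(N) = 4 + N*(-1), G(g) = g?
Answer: 743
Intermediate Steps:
I(N) = 4 - N
D(h, F) = (-3 + h)**2
K(M, f) = M*(1 - M)**2 (K(M, f) = (-3 + (4 - M))**2*M = (1 - M)**2*M = M*(1 - M)**2)
K(10, 37) + W(-70, (-35 + 30)*(31 - 20)) = 10*(-1 + 10)**2 - 67 = 10*9**2 - 67 = 10*81 - 67 = 810 - 67 = 743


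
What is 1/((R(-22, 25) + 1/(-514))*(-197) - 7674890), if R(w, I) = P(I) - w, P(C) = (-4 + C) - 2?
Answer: -514/3949044841 ≈ -1.3016e-7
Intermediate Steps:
P(C) = -6 + C
R(w, I) = -6 + I - w (R(w, I) = (-6 + I) - w = -6 + I - w)
1/((R(-22, 25) + 1/(-514))*(-197) - 7674890) = 1/(((-6 + 25 - 1*(-22)) + 1/(-514))*(-197) - 7674890) = 1/(((-6 + 25 + 22) - 1/514)*(-197) - 7674890) = 1/((41 - 1/514)*(-197) - 7674890) = 1/((21073/514)*(-197) - 7674890) = 1/(-4151381/514 - 7674890) = 1/(-3949044841/514) = -514/3949044841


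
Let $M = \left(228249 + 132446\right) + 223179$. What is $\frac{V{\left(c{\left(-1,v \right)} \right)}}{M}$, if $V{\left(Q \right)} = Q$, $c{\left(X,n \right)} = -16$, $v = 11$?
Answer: $- \frac{8}{291937} \approx -2.7403 \cdot 10^{-5}$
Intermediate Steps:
$M = 583874$ ($M = 360695 + 223179 = 583874$)
$\frac{V{\left(c{\left(-1,v \right)} \right)}}{M} = - \frac{16}{583874} = \left(-16\right) \frac{1}{583874} = - \frac{8}{291937}$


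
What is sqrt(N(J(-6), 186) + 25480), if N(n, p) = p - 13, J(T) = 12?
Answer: sqrt(25653) ≈ 160.17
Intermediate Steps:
N(n, p) = -13 + p
sqrt(N(J(-6), 186) + 25480) = sqrt((-13 + 186) + 25480) = sqrt(173 + 25480) = sqrt(25653)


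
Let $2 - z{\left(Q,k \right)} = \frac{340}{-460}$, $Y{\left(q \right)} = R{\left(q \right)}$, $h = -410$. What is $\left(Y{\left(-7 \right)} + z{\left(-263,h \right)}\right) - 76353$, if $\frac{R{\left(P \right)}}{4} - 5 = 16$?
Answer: $- \frac{1754124}{23} \approx -76266.0$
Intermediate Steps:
$R{\left(P \right)} = 84$ ($R{\left(P \right)} = 20 + 4 \cdot 16 = 20 + 64 = 84$)
$Y{\left(q \right)} = 84$
$z{\left(Q,k \right)} = \frac{63}{23}$ ($z{\left(Q,k \right)} = 2 - \frac{340}{-460} = 2 - 340 \left(- \frac{1}{460}\right) = 2 - - \frac{17}{23} = 2 + \frac{17}{23} = \frac{63}{23}$)
$\left(Y{\left(-7 \right)} + z{\left(-263,h \right)}\right) - 76353 = \left(84 + \frac{63}{23}\right) - 76353 = \frac{1995}{23} - 76353 = - \frac{1754124}{23}$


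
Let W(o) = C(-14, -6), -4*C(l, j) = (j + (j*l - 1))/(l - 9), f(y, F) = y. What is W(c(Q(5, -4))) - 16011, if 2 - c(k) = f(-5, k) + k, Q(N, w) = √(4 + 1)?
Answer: -1472935/92 ≈ -16010.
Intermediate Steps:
C(l, j) = -(-1 + j + j*l)/(4*(-9 + l)) (C(l, j) = -(j + (j*l - 1))/(4*(l - 9)) = -(j + (-1 + j*l))/(4*(-9 + l)) = -(-1 + j + j*l)/(4*(-9 + l)))
Q(N, w) = √5
c(k) = 7 - k (c(k) = 2 - (-5 + k) = 2 + (5 - k) = 7 - k)
W(o) = 77/92 (W(o) = (1 - 1*(-6) - 1*(-6)*(-14))/(4*(-9 - 14)) = (¼)*(1 + 6 - 84)/(-23) = (¼)*(-1/23)*(-77) = 77/92)
W(c(Q(5, -4))) - 16011 = 77/92 - 16011 = -1472935/92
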